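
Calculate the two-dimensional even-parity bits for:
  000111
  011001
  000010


Row parities: 111
Column parities: 011100

Row P: 111, Col P: 011100, Corner: 1


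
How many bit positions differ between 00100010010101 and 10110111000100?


XOR: 10010101010001
Count of 1s: 6

6


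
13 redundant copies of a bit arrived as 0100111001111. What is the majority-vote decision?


Ones: 8 out of 13
Threshold: 7

1 (8/13 voted 1)


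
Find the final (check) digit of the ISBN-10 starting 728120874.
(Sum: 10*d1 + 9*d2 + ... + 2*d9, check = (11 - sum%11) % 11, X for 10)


Weighted sum: 232
232 mod 11 = 1

Check digit: X


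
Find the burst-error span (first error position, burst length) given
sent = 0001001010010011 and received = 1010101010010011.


XOR: 1011100000000000

Burst at position 0, length 5


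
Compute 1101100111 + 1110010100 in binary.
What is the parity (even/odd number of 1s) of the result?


1101100111 = 871
1110010100 = 916
Sum = 1787 = 11011111011
1s count = 9

odd parity (9 ones in 11011111011)


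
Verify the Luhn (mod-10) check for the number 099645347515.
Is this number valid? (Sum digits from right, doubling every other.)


Luhn sum = 64
64 mod 10 = 4

Invalid (Luhn sum mod 10 = 4)


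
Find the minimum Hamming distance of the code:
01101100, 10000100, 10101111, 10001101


Comparing all pairs, minimum distance: 2
Can detect 1 errors, correct 0 errors

2


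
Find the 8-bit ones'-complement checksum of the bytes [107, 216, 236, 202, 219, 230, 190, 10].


Sum = 1410 mod 256 = 130
Complement = 125

125


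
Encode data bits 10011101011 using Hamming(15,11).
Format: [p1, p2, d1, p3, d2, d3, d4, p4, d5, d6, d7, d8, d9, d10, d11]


Parity bits: p1=0, p2=1, p3=0, p4=1

011000111101011


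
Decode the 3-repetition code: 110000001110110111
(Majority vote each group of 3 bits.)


Groups: 110, 000, 001, 110, 110, 111
Majority votes: 100111

100111


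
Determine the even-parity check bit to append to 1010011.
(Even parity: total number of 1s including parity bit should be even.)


Number of 1s in data: 4
Parity bit: 0

0


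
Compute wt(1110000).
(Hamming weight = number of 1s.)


Counting 1s in 1110000

3


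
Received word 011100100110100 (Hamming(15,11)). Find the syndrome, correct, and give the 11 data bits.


Syndrome = 14: error at position 14

Data: 10010110110 (corrected bit 14)


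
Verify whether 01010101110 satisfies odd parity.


Number of 1s: 6

No, parity error (6 ones)


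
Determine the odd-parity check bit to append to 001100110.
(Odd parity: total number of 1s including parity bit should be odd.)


Number of 1s in data: 4
Parity bit: 1

1


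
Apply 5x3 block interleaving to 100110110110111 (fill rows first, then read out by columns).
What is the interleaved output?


Matrix:
  100
  110
  110
  110
  111
Read columns: 111110111100001

111110111100001


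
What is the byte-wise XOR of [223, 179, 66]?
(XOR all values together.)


XOR chain: 223 ^ 179 ^ 66 = 46

46


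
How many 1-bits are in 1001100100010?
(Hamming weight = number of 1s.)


Counting 1s in 1001100100010

5


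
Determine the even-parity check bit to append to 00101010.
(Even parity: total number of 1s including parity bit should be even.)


Number of 1s in data: 3
Parity bit: 1

1


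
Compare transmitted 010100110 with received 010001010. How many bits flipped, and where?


XOR: 000101100

3 error(s) at position(s): 3, 5, 6


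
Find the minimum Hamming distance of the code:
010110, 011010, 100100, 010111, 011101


Comparing all pairs, minimum distance: 1
Can detect 0 errors, correct 0 errors

1


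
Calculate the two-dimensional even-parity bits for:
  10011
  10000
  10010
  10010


Row parities: 1100
Column parities: 00011

Row P: 1100, Col P: 00011, Corner: 0


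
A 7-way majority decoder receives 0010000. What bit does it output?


Ones: 1 out of 7
Threshold: 4

0 (1/7 voted 1)


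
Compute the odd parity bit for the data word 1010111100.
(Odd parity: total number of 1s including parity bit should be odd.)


Number of 1s in data: 6
Parity bit: 1

1


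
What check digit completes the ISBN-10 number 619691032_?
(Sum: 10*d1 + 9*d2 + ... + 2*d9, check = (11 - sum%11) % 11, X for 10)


Weighted sum: 255
255 mod 11 = 2

Check digit: 9


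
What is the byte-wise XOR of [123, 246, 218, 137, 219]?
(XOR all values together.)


XOR chain: 123 ^ 246 ^ 218 ^ 137 ^ 219 = 5

5


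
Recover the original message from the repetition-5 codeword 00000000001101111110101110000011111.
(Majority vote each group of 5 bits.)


Groups: 00000, 00000, 11011, 11110, 10111, 00000, 11111
Majority votes: 0011101

0011101


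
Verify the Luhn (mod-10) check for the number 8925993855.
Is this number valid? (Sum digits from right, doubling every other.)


Luhn sum = 63
63 mod 10 = 3

Invalid (Luhn sum mod 10 = 3)


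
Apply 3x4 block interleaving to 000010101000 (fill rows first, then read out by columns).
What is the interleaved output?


Matrix:
  0000
  1010
  1000
Read columns: 011000010000

011000010000


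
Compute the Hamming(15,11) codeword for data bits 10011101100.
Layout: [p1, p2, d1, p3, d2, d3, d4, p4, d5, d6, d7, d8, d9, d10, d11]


Parity bits: p1=0, p2=1, p3=1, p4=0

011100101101100


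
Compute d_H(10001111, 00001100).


XOR: 10000011
Count of 1s: 3

3


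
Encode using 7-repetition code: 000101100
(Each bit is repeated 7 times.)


Each bit -> 7 copies

000000000000000000000111111100000001111111111111100000000000000


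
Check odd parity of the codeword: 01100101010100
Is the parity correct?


Number of 1s: 6

No, parity error (6 ones)


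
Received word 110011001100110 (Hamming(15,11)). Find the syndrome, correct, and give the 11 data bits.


Syndrome = 0: no error detected

Data: 01101100110 (no errors)


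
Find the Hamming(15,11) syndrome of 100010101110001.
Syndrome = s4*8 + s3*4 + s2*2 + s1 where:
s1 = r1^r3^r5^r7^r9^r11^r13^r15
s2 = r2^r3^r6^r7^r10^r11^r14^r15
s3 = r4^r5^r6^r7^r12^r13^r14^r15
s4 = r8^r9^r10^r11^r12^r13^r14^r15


s1=0, s2=0, s3=1, s4=0

Syndrome = 4 (error at position 4)


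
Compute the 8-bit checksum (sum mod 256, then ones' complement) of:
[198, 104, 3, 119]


Sum = 424 mod 256 = 168
Complement = 87

87


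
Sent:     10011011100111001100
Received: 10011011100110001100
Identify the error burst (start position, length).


XOR: 00000000000001000000

Burst at position 13, length 1


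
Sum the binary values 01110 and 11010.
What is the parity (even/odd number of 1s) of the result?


01110 = 14
11010 = 26
Sum = 40 = 101000
1s count = 2

even parity (2 ones in 101000)


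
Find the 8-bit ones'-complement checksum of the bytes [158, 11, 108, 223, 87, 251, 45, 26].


Sum = 909 mod 256 = 141
Complement = 114

114


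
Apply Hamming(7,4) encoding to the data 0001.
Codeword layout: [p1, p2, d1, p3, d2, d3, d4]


Parity bits: p1=1, p2=1, p3=1

1101001


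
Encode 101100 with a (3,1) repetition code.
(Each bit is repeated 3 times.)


Each bit -> 3 copies

111000111111000000


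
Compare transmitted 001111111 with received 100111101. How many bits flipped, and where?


XOR: 101000010

3 error(s) at position(s): 0, 2, 7


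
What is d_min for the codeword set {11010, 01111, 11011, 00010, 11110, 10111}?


Comparing all pairs, minimum distance: 1
Can detect 0 errors, correct 0 errors

1


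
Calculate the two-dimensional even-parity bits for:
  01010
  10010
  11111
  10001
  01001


Row parities: 00100
Column parities: 11111

Row P: 00100, Col P: 11111, Corner: 1


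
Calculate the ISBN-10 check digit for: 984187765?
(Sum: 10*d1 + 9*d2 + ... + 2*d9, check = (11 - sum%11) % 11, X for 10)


Weighted sum: 340
340 mod 11 = 10

Check digit: 1


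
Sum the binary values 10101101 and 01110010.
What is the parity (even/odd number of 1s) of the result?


10101101 = 173
01110010 = 114
Sum = 287 = 100011111
1s count = 6

even parity (6 ones in 100011111)


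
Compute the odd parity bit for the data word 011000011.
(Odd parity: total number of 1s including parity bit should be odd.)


Number of 1s in data: 4
Parity bit: 1

1


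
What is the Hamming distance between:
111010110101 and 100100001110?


XOR: 011110111011
Count of 1s: 9

9


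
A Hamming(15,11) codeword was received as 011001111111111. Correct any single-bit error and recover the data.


Syndrome = 0: no error detected

Data: 10111111111 (no errors)


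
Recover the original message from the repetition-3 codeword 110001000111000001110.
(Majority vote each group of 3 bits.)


Groups: 110, 001, 000, 111, 000, 001, 110
Majority votes: 1001001

1001001


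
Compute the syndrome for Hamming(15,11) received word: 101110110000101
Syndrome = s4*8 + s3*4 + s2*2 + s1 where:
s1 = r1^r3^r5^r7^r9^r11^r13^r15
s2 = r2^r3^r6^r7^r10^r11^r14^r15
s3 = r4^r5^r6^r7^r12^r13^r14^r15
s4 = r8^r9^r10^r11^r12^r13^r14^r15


s1=0, s2=1, s3=1, s4=1

Syndrome = 14 (error at position 14)


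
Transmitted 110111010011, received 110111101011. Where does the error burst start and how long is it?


XOR: 000000111000

Burst at position 6, length 3


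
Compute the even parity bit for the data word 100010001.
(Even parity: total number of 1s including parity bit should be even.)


Number of 1s in data: 3
Parity bit: 1

1


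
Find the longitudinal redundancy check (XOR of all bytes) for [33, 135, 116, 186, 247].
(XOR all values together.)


XOR chain: 33 ^ 135 ^ 116 ^ 186 ^ 247 = 159

159


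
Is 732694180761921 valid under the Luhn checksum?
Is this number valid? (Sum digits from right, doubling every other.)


Luhn sum = 70
70 mod 10 = 0

Valid (Luhn sum mod 10 = 0)


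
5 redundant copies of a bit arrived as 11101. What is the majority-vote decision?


Ones: 4 out of 5
Threshold: 3

1 (4/5 voted 1)


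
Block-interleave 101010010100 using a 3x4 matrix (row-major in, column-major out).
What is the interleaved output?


Matrix:
  1010
  1001
  0100
Read columns: 110001100010

110001100010


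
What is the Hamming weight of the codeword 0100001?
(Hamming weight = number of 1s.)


Counting 1s in 0100001

2


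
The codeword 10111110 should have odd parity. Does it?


Number of 1s: 6

No, parity error (6 ones)


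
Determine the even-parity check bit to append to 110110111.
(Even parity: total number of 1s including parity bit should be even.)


Number of 1s in data: 7
Parity bit: 1

1


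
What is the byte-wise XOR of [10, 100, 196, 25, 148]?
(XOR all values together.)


XOR chain: 10 ^ 100 ^ 196 ^ 25 ^ 148 = 39

39


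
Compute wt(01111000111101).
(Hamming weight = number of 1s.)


Counting 1s in 01111000111101

9


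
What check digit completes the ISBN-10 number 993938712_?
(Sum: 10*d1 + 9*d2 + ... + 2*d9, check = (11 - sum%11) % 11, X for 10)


Weighted sum: 351
351 mod 11 = 10

Check digit: 1


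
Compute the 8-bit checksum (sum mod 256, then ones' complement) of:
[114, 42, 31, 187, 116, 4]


Sum = 494 mod 256 = 238
Complement = 17

17


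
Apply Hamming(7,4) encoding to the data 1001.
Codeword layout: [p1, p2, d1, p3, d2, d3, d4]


Parity bits: p1=0, p2=0, p3=1

0011001


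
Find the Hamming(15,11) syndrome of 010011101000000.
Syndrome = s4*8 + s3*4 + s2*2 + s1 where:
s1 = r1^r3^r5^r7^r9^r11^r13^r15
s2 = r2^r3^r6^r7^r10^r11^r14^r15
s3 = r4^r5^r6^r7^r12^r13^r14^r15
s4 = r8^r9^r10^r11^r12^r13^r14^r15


s1=1, s2=1, s3=1, s4=1

Syndrome = 15 (error at position 15)


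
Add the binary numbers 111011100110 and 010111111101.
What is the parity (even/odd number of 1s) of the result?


111011100110 = 3814
010111111101 = 1533
Sum = 5347 = 1010011100011
1s count = 7

odd parity (7 ones in 1010011100011)


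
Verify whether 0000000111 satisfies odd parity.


Number of 1s: 3

Yes, parity is correct (3 ones)


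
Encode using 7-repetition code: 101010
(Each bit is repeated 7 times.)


Each bit -> 7 copies

111111100000001111111000000011111110000000


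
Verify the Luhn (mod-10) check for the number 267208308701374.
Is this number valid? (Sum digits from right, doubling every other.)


Luhn sum = 53
53 mod 10 = 3

Invalid (Luhn sum mod 10 = 3)


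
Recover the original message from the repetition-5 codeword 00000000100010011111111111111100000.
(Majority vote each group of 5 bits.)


Groups: 00000, 00010, 00100, 11111, 11111, 11111, 00000
Majority votes: 0001110

0001110


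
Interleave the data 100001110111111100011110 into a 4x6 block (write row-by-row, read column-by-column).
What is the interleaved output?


Matrix:
  100001
  110111
  111100
  011110
Read columns: 111001110011011101011100

111001110011011101011100


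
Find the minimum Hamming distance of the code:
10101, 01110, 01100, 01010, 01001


Comparing all pairs, minimum distance: 1
Can detect 0 errors, correct 0 errors

1


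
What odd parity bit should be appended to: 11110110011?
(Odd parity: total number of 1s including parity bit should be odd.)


Number of 1s in data: 8
Parity bit: 1

1


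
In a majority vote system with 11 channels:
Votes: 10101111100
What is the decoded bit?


Ones: 7 out of 11
Threshold: 6

1 (7/11 voted 1)


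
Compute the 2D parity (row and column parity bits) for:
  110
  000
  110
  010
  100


Row parities: 00011
Column parities: 110

Row P: 00011, Col P: 110, Corner: 0


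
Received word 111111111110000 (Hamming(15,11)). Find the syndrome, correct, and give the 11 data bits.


Syndrome = 0: no error detected

Data: 11111110000 (no errors)


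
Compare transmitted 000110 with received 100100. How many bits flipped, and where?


XOR: 100010

2 error(s) at position(s): 0, 4


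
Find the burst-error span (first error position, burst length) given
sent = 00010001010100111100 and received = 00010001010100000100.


XOR: 00000000000000111000

Burst at position 14, length 3


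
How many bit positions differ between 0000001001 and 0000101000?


XOR: 0000100001
Count of 1s: 2

2


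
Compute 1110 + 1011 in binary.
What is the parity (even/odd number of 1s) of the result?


1110 = 14
1011 = 11
Sum = 25 = 11001
1s count = 3

odd parity (3 ones in 11001)


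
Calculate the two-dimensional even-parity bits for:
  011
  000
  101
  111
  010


Row parities: 00011
Column parities: 011

Row P: 00011, Col P: 011, Corner: 0


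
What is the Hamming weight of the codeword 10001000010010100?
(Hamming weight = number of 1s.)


Counting 1s in 10001000010010100

5


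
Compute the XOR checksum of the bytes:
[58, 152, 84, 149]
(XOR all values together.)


XOR chain: 58 ^ 152 ^ 84 ^ 149 = 99

99


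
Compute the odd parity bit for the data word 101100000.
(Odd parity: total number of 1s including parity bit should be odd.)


Number of 1s in data: 3
Parity bit: 0

0


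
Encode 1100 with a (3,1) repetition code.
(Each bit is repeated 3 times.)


Each bit -> 3 copies

111111000000


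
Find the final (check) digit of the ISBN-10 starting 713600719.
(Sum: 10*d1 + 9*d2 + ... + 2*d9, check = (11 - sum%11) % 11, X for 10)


Weighted sum: 194
194 mod 11 = 7

Check digit: 4


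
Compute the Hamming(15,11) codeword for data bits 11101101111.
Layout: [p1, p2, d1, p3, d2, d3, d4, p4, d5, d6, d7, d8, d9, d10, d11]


Parity bits: p1=1, p2=1, p3=0, p4=0

111011001101111


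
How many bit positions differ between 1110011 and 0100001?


XOR: 1010010
Count of 1s: 3

3


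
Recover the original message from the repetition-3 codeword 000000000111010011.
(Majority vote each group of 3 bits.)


Groups: 000, 000, 000, 111, 010, 011
Majority votes: 000101

000101


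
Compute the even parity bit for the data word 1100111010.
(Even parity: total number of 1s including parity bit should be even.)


Number of 1s in data: 6
Parity bit: 0

0


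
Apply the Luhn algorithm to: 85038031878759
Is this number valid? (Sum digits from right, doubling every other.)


Luhn sum = 67
67 mod 10 = 7

Invalid (Luhn sum mod 10 = 7)


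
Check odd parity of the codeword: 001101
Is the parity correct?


Number of 1s: 3

Yes, parity is correct (3 ones)


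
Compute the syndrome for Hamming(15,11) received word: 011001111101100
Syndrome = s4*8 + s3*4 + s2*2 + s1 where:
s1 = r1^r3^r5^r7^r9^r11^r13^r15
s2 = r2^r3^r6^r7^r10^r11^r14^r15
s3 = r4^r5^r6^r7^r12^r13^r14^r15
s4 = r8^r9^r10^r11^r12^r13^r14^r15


s1=0, s2=1, s3=0, s4=1

Syndrome = 10 (error at position 10)


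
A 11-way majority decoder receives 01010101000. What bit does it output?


Ones: 4 out of 11
Threshold: 6

0 (4/11 voted 1)


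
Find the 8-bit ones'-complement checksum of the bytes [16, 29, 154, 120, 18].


Sum = 337 mod 256 = 81
Complement = 174

174


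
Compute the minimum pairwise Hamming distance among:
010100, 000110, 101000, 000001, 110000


Comparing all pairs, minimum distance: 2
Can detect 1 errors, correct 0 errors

2


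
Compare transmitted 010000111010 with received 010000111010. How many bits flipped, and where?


XOR: 000000000000

0 errors (received matches sent)


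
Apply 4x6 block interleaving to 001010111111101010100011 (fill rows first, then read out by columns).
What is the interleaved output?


Matrix:
  001010
  111111
  101010
  100011
Read columns: 011101001110010011110101

011101001110010011110101


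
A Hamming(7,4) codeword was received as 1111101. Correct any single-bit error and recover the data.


Syndrome = 6: error at position 6

Data: 1111 (corrected bit 6)


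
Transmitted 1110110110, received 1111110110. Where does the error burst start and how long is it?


XOR: 0001000000

Burst at position 3, length 1


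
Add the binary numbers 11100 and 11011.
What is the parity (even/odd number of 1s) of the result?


11100 = 28
11011 = 27
Sum = 55 = 110111
1s count = 5

odd parity (5 ones in 110111)


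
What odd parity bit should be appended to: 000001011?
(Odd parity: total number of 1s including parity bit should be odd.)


Number of 1s in data: 3
Parity bit: 0

0


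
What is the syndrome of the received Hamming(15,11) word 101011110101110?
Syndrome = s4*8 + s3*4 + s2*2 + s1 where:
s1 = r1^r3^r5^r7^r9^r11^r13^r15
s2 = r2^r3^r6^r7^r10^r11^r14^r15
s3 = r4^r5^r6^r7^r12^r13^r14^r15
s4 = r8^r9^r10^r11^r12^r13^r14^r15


s1=1, s2=1, s3=0, s4=1

Syndrome = 11 (error at position 11)


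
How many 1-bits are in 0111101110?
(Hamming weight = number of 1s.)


Counting 1s in 0111101110

7


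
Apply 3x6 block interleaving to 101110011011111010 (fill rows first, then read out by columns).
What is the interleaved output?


Matrix:
  101110
  011011
  111010
Read columns: 101011111100111010

101011111100111010


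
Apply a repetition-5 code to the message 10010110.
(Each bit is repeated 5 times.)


Each bit -> 5 copies

1111100000000001111100000111111111100000


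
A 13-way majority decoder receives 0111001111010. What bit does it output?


Ones: 8 out of 13
Threshold: 7

1 (8/13 voted 1)


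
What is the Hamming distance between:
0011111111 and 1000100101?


XOR: 1011011010
Count of 1s: 6

6


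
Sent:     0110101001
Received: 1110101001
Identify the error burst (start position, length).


XOR: 1000000000

Burst at position 0, length 1


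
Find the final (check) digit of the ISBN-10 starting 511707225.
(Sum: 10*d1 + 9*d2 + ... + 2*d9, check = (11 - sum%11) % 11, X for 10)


Weighted sum: 175
175 mod 11 = 10

Check digit: 1


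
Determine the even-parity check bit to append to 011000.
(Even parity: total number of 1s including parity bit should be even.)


Number of 1s in data: 2
Parity bit: 0

0


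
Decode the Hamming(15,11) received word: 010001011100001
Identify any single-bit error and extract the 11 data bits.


Syndrome = 0: no error detected

Data: 00101100001 (no errors)


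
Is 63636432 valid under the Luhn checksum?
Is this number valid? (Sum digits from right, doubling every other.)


Luhn sum = 27
27 mod 10 = 7

Invalid (Luhn sum mod 10 = 7)


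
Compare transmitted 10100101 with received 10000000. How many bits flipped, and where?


XOR: 00100101

3 error(s) at position(s): 2, 5, 7


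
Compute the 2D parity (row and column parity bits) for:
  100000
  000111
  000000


Row parities: 110
Column parities: 100111

Row P: 110, Col P: 100111, Corner: 0


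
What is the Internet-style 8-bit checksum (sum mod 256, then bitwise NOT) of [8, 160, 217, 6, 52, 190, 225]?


Sum = 858 mod 256 = 90
Complement = 165

165


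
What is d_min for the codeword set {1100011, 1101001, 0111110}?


Comparing all pairs, minimum distance: 2
Can detect 1 errors, correct 0 errors

2


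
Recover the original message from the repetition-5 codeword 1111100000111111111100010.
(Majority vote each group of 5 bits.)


Groups: 11111, 00000, 11111, 11111, 00010
Majority votes: 10110

10110


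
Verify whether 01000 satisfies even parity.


Number of 1s: 1

No, parity error (1 ones)


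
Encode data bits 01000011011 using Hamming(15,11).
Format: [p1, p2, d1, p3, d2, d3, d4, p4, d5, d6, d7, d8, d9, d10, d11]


Parity bits: p1=1, p2=1, p3=0, p4=0

110010000011011


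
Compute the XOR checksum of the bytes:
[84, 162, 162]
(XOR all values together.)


XOR chain: 84 ^ 162 ^ 162 = 84

84


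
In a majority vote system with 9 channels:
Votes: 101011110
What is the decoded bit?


Ones: 6 out of 9
Threshold: 5

1 (6/9 voted 1)


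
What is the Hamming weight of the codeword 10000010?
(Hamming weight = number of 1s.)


Counting 1s in 10000010

2


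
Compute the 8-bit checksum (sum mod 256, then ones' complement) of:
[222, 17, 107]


Sum = 346 mod 256 = 90
Complement = 165

165


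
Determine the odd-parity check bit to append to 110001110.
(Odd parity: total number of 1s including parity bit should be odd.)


Number of 1s in data: 5
Parity bit: 0

0


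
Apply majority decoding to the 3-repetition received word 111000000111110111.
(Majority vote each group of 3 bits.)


Groups: 111, 000, 000, 111, 110, 111
Majority votes: 100111

100111


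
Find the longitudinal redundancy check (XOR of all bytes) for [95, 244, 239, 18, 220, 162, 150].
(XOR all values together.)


XOR chain: 95 ^ 244 ^ 239 ^ 18 ^ 220 ^ 162 ^ 150 = 190

190


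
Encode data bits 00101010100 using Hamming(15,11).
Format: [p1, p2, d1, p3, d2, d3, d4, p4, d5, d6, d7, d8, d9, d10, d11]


Parity bits: p1=1, p2=0, p3=0, p4=1

100001011010100


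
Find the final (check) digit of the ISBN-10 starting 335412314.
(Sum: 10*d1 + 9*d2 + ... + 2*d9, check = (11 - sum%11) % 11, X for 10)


Weighted sum: 164
164 mod 11 = 10

Check digit: 1


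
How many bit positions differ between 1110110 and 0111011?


XOR: 1001101
Count of 1s: 4

4


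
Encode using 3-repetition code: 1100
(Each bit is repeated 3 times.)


Each bit -> 3 copies

111111000000


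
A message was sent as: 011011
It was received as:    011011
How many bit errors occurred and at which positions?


XOR: 000000

0 errors (received matches sent)


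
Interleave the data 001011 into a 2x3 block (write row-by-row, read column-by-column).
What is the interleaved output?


Matrix:
  001
  011
Read columns: 000111

000111


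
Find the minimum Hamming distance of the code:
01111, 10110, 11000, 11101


Comparing all pairs, minimum distance: 2
Can detect 1 errors, correct 0 errors

2


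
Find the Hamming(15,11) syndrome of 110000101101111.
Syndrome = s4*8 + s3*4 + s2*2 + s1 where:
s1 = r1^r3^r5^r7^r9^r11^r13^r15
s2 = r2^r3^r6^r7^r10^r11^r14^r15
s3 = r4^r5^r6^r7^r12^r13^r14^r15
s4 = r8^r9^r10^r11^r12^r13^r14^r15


s1=1, s2=1, s3=1, s4=0

Syndrome = 7 (error at position 7)


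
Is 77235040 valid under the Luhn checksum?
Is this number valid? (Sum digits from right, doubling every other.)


Luhn sum = 28
28 mod 10 = 8

Invalid (Luhn sum mod 10 = 8)


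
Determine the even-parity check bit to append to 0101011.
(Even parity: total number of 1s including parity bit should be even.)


Number of 1s in data: 4
Parity bit: 0

0


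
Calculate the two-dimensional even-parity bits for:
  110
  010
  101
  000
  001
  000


Row parities: 010010
Column parities: 000

Row P: 010010, Col P: 000, Corner: 0


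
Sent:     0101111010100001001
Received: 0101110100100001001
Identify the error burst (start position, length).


XOR: 0000001110000000000

Burst at position 6, length 3


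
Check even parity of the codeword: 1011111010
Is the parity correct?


Number of 1s: 7

No, parity error (7 ones)


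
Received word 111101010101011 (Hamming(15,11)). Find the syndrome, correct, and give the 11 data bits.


Syndrome = 13: error at position 13

Data: 10100101111 (corrected bit 13)


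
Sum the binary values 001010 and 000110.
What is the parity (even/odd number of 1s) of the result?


001010 = 10
000110 = 6
Sum = 16 = 10000
1s count = 1

odd parity (1 ones in 10000)


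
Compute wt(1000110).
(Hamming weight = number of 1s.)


Counting 1s in 1000110

3


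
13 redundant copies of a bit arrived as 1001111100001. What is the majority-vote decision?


Ones: 7 out of 13
Threshold: 7

1 (7/13 voted 1)


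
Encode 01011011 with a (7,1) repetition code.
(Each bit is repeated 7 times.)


Each bit -> 7 copies

00000001111111000000011111111111111000000011111111111111


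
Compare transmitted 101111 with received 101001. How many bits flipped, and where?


XOR: 000110

2 error(s) at position(s): 3, 4


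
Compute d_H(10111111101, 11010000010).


XOR: 01101111111
Count of 1s: 9

9


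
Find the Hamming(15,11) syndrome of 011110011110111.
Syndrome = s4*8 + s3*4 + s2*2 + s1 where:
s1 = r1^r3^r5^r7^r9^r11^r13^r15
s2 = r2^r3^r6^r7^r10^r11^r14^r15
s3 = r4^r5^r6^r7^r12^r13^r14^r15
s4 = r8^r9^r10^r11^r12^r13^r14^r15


s1=0, s2=0, s3=1, s4=1

Syndrome = 12 (error at position 12)


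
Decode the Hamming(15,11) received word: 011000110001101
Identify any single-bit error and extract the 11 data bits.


Syndrome = 0: no error detected

Data: 10010001101 (no errors)


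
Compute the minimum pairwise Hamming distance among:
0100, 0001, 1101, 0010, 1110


Comparing all pairs, minimum distance: 2
Can detect 1 errors, correct 0 errors

2


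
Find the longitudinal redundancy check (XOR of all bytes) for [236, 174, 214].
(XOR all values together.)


XOR chain: 236 ^ 174 ^ 214 = 148

148


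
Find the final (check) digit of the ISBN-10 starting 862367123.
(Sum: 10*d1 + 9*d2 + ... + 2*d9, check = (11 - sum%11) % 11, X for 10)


Weighted sum: 258
258 mod 11 = 5

Check digit: 6


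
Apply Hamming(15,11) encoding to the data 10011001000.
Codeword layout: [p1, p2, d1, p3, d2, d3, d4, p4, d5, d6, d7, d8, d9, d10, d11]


Parity bits: p1=1, p2=0, p3=0, p4=0

101000101001000


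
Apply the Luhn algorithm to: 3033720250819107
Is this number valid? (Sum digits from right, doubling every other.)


Luhn sum = 50
50 mod 10 = 0

Valid (Luhn sum mod 10 = 0)


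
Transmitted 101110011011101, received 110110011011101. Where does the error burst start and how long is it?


XOR: 011000000000000

Burst at position 1, length 2


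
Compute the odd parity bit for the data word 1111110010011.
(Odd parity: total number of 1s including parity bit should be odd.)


Number of 1s in data: 9
Parity bit: 0

0


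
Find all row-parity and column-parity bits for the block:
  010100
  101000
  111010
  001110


Row parities: 0001
Column parities: 001000

Row P: 0001, Col P: 001000, Corner: 1


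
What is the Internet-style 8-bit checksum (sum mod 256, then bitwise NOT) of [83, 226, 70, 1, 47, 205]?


Sum = 632 mod 256 = 120
Complement = 135

135


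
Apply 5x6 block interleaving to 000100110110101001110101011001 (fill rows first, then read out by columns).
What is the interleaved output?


Matrix:
  000100
  110110
  101001
  110101
  011001
Read columns: 011100101100101110100100000111

011100101100101110100100000111


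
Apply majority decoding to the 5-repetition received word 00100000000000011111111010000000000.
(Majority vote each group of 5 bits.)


Groups: 00100, 00000, 00000, 11111, 11101, 00000, 00000
Majority votes: 0001100

0001100


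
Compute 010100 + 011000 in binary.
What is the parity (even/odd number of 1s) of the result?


010100 = 20
011000 = 24
Sum = 44 = 101100
1s count = 3

odd parity (3 ones in 101100)


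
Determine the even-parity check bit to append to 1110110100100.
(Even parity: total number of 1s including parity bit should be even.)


Number of 1s in data: 7
Parity bit: 1

1


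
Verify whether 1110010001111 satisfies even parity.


Number of 1s: 8

Yes, parity is correct (8 ones)


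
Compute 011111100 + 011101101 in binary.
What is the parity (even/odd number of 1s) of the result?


011111100 = 252
011101101 = 237
Sum = 489 = 111101001
1s count = 6

even parity (6 ones in 111101001)


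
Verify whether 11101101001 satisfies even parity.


Number of 1s: 7

No, parity error (7 ones)


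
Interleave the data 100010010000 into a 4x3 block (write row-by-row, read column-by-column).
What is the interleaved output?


Matrix:
  100
  010
  010
  000
Read columns: 100001100000

100001100000


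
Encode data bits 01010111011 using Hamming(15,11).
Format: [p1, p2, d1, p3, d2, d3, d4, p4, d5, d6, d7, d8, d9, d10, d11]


Parity bits: p1=0, p2=1, p3=1, p4=1

010110110111011


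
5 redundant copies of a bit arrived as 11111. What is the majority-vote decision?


Ones: 5 out of 5
Threshold: 3

1 (5/5 voted 1)


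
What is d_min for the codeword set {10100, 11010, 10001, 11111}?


Comparing all pairs, minimum distance: 2
Can detect 1 errors, correct 0 errors

2


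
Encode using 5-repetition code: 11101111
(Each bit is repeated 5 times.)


Each bit -> 5 copies

1111111111111110000011111111111111111111


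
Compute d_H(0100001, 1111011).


XOR: 1011010
Count of 1s: 4

4


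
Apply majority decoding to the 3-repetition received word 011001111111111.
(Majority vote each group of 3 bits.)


Groups: 011, 001, 111, 111, 111
Majority votes: 10111

10111


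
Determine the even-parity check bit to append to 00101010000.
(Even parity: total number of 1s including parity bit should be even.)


Number of 1s in data: 3
Parity bit: 1

1


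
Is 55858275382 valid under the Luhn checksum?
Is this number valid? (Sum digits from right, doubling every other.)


Luhn sum = 47
47 mod 10 = 7

Invalid (Luhn sum mod 10 = 7)


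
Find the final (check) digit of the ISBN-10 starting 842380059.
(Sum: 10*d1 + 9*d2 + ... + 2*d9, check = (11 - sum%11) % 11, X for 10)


Weighted sum: 234
234 mod 11 = 3

Check digit: 8


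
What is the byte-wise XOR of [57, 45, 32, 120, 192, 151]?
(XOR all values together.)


XOR chain: 57 ^ 45 ^ 32 ^ 120 ^ 192 ^ 151 = 27

27


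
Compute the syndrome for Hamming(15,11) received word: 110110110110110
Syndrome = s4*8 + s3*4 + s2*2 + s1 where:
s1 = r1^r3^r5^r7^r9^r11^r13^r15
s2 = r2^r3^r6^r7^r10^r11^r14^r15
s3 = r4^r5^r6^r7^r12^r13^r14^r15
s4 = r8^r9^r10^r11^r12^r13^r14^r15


s1=1, s2=1, s3=1, s4=1

Syndrome = 15 (error at position 15)


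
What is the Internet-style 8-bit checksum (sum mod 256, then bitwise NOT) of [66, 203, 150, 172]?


Sum = 591 mod 256 = 79
Complement = 176

176


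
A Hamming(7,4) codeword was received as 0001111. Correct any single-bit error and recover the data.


Syndrome = 0: no error detected

Data: 0111 (no errors)


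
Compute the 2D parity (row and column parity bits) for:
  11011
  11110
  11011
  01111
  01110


Row parities: 00001
Column parities: 11111

Row P: 00001, Col P: 11111, Corner: 1


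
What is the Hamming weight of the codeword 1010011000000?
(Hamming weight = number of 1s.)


Counting 1s in 1010011000000

4


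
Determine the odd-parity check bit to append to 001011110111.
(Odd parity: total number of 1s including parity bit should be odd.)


Number of 1s in data: 8
Parity bit: 1

1


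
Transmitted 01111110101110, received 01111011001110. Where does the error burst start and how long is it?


XOR: 00000101100000

Burst at position 5, length 4


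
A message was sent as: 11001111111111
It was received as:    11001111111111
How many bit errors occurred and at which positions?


XOR: 00000000000000

0 errors (received matches sent)


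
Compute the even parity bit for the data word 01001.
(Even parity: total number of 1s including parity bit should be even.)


Number of 1s in data: 2
Parity bit: 0

0


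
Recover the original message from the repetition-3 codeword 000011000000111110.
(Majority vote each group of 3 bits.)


Groups: 000, 011, 000, 000, 111, 110
Majority votes: 010011

010011


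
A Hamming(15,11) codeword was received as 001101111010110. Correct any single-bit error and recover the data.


Syndrome = 15: error at position 15

Data: 10111010111 (corrected bit 15)


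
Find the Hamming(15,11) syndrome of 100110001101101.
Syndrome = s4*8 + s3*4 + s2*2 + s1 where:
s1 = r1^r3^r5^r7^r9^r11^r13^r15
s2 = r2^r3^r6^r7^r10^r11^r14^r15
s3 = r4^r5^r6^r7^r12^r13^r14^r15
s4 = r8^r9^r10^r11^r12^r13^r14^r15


s1=1, s2=0, s3=1, s4=1

Syndrome = 13 (error at position 13)


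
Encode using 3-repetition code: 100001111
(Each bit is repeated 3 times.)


Each bit -> 3 copies

111000000000000111111111111


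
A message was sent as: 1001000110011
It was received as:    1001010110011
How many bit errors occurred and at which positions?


XOR: 0000010000000

1 error(s) at position(s): 5


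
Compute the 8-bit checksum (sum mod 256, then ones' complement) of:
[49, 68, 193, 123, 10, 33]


Sum = 476 mod 256 = 220
Complement = 35

35


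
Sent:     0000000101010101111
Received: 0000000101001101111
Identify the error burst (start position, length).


XOR: 0000000000011000000

Burst at position 11, length 2


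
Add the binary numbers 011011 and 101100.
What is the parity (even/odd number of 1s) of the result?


011011 = 27
101100 = 44
Sum = 71 = 1000111
1s count = 4

even parity (4 ones in 1000111)


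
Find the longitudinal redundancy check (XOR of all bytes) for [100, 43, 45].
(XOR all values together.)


XOR chain: 100 ^ 43 ^ 45 = 98

98


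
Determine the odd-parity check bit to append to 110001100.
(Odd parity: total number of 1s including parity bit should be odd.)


Number of 1s in data: 4
Parity bit: 1

1


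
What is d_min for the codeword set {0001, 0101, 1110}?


Comparing all pairs, minimum distance: 1
Can detect 0 errors, correct 0 errors

1


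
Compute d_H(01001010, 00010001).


XOR: 01011011
Count of 1s: 5

5


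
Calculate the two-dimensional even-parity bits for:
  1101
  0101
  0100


Row parities: 101
Column parities: 1100

Row P: 101, Col P: 1100, Corner: 0


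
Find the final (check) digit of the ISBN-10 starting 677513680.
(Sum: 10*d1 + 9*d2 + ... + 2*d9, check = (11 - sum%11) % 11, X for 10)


Weighted sum: 283
283 mod 11 = 8

Check digit: 3


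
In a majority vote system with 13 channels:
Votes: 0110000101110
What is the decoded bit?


Ones: 6 out of 13
Threshold: 7

0 (6/13 voted 1)


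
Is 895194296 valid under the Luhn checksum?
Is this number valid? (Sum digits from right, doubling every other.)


Luhn sum = 58
58 mod 10 = 8

Invalid (Luhn sum mod 10 = 8)


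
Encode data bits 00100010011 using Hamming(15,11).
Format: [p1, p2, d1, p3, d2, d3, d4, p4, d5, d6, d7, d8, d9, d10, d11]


Parity bits: p1=0, p2=0, p3=1, p4=1

000101010010011


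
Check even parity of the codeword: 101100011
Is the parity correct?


Number of 1s: 5

No, parity error (5 ones)


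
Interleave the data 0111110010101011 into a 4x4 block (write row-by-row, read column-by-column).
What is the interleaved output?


Matrix:
  0111
  1100
  1010
  1011
Read columns: 0111110010111001

0111110010111001


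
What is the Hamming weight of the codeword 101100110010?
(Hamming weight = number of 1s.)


Counting 1s in 101100110010

6


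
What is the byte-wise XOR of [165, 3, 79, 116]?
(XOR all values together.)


XOR chain: 165 ^ 3 ^ 79 ^ 116 = 157

157


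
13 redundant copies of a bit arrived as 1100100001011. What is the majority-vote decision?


Ones: 6 out of 13
Threshold: 7

0 (6/13 voted 1)


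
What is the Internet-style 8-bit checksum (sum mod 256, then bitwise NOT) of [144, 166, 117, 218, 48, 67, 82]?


Sum = 842 mod 256 = 74
Complement = 181

181


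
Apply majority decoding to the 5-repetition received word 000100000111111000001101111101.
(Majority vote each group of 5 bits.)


Groups: 00010, 00001, 11111, 00000, 11011, 11101
Majority votes: 001011

001011


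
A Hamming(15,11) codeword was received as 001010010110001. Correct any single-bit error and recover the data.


Syndrome = 0: no error detected

Data: 11000110001 (no errors)


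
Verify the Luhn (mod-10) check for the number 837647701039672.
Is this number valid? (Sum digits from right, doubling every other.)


Luhn sum = 66
66 mod 10 = 6

Invalid (Luhn sum mod 10 = 6)


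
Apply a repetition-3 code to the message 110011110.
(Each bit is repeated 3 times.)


Each bit -> 3 copies

111111000000111111111111000


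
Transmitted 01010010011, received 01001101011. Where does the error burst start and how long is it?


XOR: 00011111000

Burst at position 3, length 5


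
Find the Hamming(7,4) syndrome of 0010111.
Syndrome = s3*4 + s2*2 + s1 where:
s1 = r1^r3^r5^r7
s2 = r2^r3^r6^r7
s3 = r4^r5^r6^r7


s1=1, s2=1, s3=1

Syndrome = 7 (error at position 7)


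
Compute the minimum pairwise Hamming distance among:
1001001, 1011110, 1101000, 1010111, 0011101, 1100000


Comparing all pairs, minimum distance: 1
Can detect 0 errors, correct 0 errors

1


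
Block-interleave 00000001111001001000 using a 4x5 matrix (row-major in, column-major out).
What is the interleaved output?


Matrix:
  00000
  00111
  10010
  01000
Read columns: 00100001010001100100

00100001010001100100


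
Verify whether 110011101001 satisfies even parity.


Number of 1s: 7

No, parity error (7 ones)


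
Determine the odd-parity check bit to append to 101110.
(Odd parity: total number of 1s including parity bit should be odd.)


Number of 1s in data: 4
Parity bit: 1

1


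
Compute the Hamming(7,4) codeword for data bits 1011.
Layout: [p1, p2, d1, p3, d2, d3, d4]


Parity bits: p1=0, p2=1, p3=0

0110011


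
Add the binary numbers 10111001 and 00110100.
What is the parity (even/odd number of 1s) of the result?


10111001 = 185
00110100 = 52
Sum = 237 = 11101101
1s count = 6

even parity (6 ones in 11101101)


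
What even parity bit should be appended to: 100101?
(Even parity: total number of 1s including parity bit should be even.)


Number of 1s in data: 3
Parity bit: 1

1


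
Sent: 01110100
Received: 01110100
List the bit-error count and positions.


XOR: 00000000

0 errors (received matches sent)


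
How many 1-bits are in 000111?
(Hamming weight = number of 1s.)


Counting 1s in 000111

3


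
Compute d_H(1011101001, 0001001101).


XOR: 1010100100
Count of 1s: 4

4


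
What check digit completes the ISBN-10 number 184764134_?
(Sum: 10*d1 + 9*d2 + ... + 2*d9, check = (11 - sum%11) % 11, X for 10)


Weighted sum: 240
240 mod 11 = 9

Check digit: 2
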